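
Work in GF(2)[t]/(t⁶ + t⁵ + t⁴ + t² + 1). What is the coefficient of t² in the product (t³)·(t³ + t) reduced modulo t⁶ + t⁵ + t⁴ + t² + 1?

1

Multiply in GF(2)[t]: (t³)·(t³ + t) = t⁶ + t⁴.
Reduce using t⁶ ≡ t⁵ + t⁴ + t² + 1 (mod t⁶ + t⁵ + t⁴ + t² + 1).
Reduced: t⁵ + t² + 1.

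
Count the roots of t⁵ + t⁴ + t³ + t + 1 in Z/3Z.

Write g(t) = t⁵ + t⁴ + t³ + t + 1.
Evaluate at each of the 3 elements of Z/3Z:
g(0) = 1; g(1) = 2; g(2) = 2.
No element is a root.

0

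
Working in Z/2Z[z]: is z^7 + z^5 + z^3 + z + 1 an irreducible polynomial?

Yes

Write h(z) = z^7 + z^5 + z^3 + z + 1.
Check for roots in Z/2Z: h(0) = 1; h(1) = 1.
No roots, so no linear factors.
Monic irreducibles of degree 2 over GF(2): z^2 + z + 1.
None of them divide h (all give nonzero remainder).
Monic irreducibles of degree 3 over GF(2): z^3 + z + 1, z^3 + z^2 + 1.
None of them divide h (all give nonzero remainder).
No irreducible factor of degree ≤ 3 exists, so h is irreducible over GF(2).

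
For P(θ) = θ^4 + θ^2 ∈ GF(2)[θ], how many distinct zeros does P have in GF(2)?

2

Evaluate at each of the 2 elements of GF(2):
P(0) = 0 → root; P(1) = 0 → root.
Roots: {0, 1}.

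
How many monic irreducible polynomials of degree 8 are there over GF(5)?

x^(5^8) − x is the product of all monic irreducibles of degree dividing 8; Möbius inversion gives N = (1/8) Σ μ(8/d)·5^d.
Divisors of 8: 1, 2, 4, 8; μ(8/d) for each: 0, 0, -1, 1.
Σ = − 5^4 + 5^8 = 390000.
N = 390000/8 = 48750.

48750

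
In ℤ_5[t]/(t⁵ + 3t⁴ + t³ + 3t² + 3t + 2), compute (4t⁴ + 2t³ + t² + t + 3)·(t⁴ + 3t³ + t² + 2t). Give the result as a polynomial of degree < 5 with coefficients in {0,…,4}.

t^4 + 3t^3 + 2t^2 + 3t + 1

Multiply in ℤ_5[t]: (4t⁴ + 2t³ + t² + t + 3)·(t⁴ + 3t³ + t² + 2t) = 4t⁸ + 4t⁷ + t⁶ + 4t⁵ + t⁴ + 2t³ + t.
Reduce using t⁵ ≡ 2t⁴ + 4t³ + 2t² + 2t + 3 (mod t⁵ + 3t⁴ + t³ + 3t² + 3t + 2).
Reduced: t⁴ + 3t³ + 2t² + 3t + 1.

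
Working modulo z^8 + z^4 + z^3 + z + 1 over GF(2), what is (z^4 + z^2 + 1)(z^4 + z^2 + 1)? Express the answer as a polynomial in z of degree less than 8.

z^3 + z

Multiply in GF(2)[z]: (z^4 + z^2 + 1)·(z^4 + z^2 + 1) = z^8 + z^4 + 1.
Reduce using z^8 ≡ z^4 + z^3 + z + 1 (mod z^8 + z^4 + z^3 + z + 1).
Reduced: z^3 + z.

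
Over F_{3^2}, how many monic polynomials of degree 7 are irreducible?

By the necklace-counting formula, N_9(7) = (1/7) Σ_{d|7} μ(7/d)·9^d.
Divisors of 7: 1, 7; μ(7/d) for each: -1, 1.
Σ = − 9^1 + 9^7 = 4782960.
N = 4782960/7 = 683280.

683280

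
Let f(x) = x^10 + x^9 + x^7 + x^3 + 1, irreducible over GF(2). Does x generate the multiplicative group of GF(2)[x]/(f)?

|GF(2^10)^×| = 2^10 − 1 = 1023. Prime factorization: 1023 = 3·11·31.
f is primitive ⇔ x has order 1023 in GF(2)[x]/(f), i.e. x^(1023/q) ≠ 1 for each prime q | 1023.
x^(341) mod f = x^9 + x^8 + x^6 + x^5 + x^3 + x^2 + x.
x^(93) mod f = x^9 + x^8 + x^7 + x^6 + x^5 + 1.
x^(33) mod f = x^9 + x^4 + x^3 + x^2.
None equal 1, so x has full order 1023; f is primitive.

Yes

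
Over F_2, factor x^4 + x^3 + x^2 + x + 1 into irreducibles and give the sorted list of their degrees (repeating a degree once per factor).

4

Write f(x) = x^4 + x^3 + x^2 + x + 1.
Roots in F_2: f(0) = 1; f(1) = 1.
Complete factorization: f(x) = (x^4 + x^3 + x^2 + x + 1).
Factor degrees with multiplicity: 4 = 4.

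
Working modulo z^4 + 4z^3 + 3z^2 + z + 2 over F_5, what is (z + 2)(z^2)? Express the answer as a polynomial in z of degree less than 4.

z^3 + 2z^2

Multiply in F_5[z]: (z + 2)·(z^2) = z^3 + 2z^2.
Reduced: z^3 + 2z^2.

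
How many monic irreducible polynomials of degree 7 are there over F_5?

x^(5^7) − x is the product of all monic irreducibles of degree dividing 7; Möbius inversion gives N = (1/7) Σ μ(7/d)·5^d.
Divisors of 7: 1, 7; μ(7/d) for each: -1, 1.
Σ = − 5^1 + 5^7 = 78120.
N = 78120/7 = 11160.

11160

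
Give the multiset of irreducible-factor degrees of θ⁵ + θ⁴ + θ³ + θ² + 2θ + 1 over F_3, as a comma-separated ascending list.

Write h(θ) = θ⁵ + θ⁴ + θ³ + θ² + 2θ + 1.
Roots in F_3: h(0) = 1; h(1) = 1; h(2) = 2.
Complete factorization: h(θ) = (θ⁵ + θ⁴ + θ³ + θ² + 2θ + 1).
Factor degrees with multiplicity: 5 = 5.

5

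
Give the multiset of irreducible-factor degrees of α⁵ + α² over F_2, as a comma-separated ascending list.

Write g(α) = α⁵ + α².
Roots in F_2: g(0) = 0 → root; g(1) = 0 → root.
Linear factors from roots: (α), (α + 1).
Complete factorization: g(α) = (α + 1)·(α)^2·(α² + α + 1).
Factor degrees with multiplicity: 1 + 1 + 1 + 2 = 5.

1, 1, 1, 2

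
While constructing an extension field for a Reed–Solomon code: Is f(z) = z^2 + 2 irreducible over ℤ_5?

Check for roots in ℤ_5: f(0) = 2; f(1) = 3; f(2) = 1; f(3) = 1; f(4) = 3.
No roots. A degree-2 polynomial over a field with no linear factor is irreducible.

Yes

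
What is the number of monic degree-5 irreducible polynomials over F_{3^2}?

The number of monic irreducibles of degree 5 over GF(9) is (1/5)·Σ_{d∣5} μ(5/d) 9^d.
Divisors of 5: 1, 5; μ(5/d) for each: -1, 1.
Σ = − 9^1 + 9^5 = 59040.
N = 59040/5 = 11808.

11808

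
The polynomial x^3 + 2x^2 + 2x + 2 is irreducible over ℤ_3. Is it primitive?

No

Write f(x) = x^3 + 2x^2 + 2x + 2.
|GF(3^3)^×| = 3^3 − 1 = 26. Prime factorization: 26 = 2·13.
f is primitive ⇔ x has order 26 in GF(3)[x]/(f), i.e. x^(26/q) ≠ 1 for each prime q | 26.
x^(13) mod f = 1
x^(2) mod f = x^2.
Since x^(13) = 1, the order of x divides 13 < 26; not primitive.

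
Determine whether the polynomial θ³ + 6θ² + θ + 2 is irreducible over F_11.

Write m(θ) = θ³ + 6θ² + θ + 2.
Check each element of F_11 for a root: m(0)=2, m(1)=10, m(2)=3, m(3)=9, m(4)=1, m(5)=7, m(6)=0, m(7)=8, m(8)=4, m(9)=5, m(10)=6.
m(6) = 0, so (θ − 6) divides m(θ); m is reducible.

No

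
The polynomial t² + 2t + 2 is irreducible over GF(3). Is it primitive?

Write f(t) = t² + 2t + 2.
|GF(3^2)^×| = 3^2 − 1 = 8. Prime factorization: 8 = 2^3.
f is primitive ⇔ t has order 8 in GF(3)[t]/(f), i.e. t^(8/q) ≠ 1 for each prime q | 8.
t^(4) mod f = 2.
None equal 1, so t has full order 8; f is primitive.

Yes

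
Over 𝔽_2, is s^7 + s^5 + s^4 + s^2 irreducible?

No

Write m(s) = s^7 + s^5 + s^4 + s^2.
Check for roots in 𝔽_2: m(0) = 0 → root; m(1) = 0 → root.
m(0) = 0, so (s) divides m(s); m is reducible.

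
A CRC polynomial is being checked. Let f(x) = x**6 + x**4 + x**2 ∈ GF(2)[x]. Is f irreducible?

Check for roots in GF(2): f(0) = 0 → root; f(1) = 1.
f(0) = 0, so (x) divides f(x); f is reducible.

No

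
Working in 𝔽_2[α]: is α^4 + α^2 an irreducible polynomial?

No

Write m(α) = α^4 + α^2.
Check for roots in 𝔽_2: m(0) = 0 → root; m(1) = 0 → root.
m(0) = 0, so (α) divides m(α); m is reducible.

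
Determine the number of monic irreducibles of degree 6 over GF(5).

2580

Gauss's count: N_{5}(6) = (1/6) Σ_{d|6} μ(6/d)·5^d.
Divisors of 6: 1, 2, 3, 6; μ(6/d) for each: 1, -1, -1, 1.
Σ = 5^1 − 5^2 − 5^3 + 5^6 = 15480.
N = 15480/6 = 2580.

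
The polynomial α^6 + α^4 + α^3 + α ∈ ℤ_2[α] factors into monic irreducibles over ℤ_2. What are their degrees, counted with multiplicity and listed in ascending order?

1, 1, 1, 1, 2

Write g(α) = α^6 + α^4 + α^3 + α.
Roots in ℤ_2: g(0) = 0 → root; g(1) = 0 → root.
Linear factors from roots: (α), (α + 1).
Complete factorization: g(α) = (α)·(α + 1)^3·(α^2 + α + 1).
Factor degrees with multiplicity: 1 + 1 + 1 + 1 + 2 = 6.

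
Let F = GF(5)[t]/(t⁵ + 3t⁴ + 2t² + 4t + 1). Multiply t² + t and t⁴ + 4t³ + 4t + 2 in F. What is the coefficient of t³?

2

Multiply in GF(5)[t]: (t² + t)·(t⁴ + 4t³ + 4t + 2) = t⁶ + 4t⁴ + 4t³ + t² + 2t.
Reduce using t⁵ ≡ 2t⁴ + 3t² + t + 4 (mod t⁵ + 3t⁴ + 2t² + 4t + 1).
Reduced: 3t⁴ + 2t³ + 3t² + 3t + 3.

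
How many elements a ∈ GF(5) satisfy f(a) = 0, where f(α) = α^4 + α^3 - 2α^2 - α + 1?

3

Evaluate at each of the 5 elements of GF(5):
f(0) = 1; f(1) = 0 → root; f(2) = 0 → root; f(3) = 3; f(4) = 0 → root.
Roots: {1, 2, 4}.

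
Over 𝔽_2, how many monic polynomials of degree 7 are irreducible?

18

x^(2^7) − x is the product of all monic irreducibles of degree dividing 7; Möbius inversion gives N = (1/7) Σ μ(7/d)·2^d.
Divisors of 7: 1, 7; μ(7/d) for each: -1, 1.
Σ = − 2^1 + 2^7 = 126.
N = 126/7 = 18.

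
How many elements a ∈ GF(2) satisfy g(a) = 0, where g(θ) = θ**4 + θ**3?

2

Evaluate at each of the 2 elements of GF(2):
g(0) = 0 → root; g(1) = 0 → root.
Roots: {0, 1}.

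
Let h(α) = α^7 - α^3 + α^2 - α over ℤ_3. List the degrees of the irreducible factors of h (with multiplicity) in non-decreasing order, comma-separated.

1, 1, 2, 3

Roots in ℤ_3: h(0) = 0 → root; h(1) = 0 → root; h(2) = 2.
Linear factors from roots: (α), (α - 1).
Complete factorization: h(α) = (α)·(α - 1)·(α^2 + α - 1)·(α^3 - α - 1).
Factor degrees with multiplicity: 1 + 1 + 2 + 3 = 7.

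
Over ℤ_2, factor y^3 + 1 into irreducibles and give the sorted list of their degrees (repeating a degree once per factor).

Write f(y) = y^3 + 1.
Roots in ℤ_2: f(0) = 1; f(1) = 0 → root.
Linear factors from roots: (y + 1).
Complete factorization: f(y) = (y + 1)·(y^2 + y + 1).
Factor degrees with multiplicity: 1 + 2 = 3.

1, 2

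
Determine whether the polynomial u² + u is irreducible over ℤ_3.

Write f(u) = u² + u.
Check for roots in ℤ_3: f(0) = 0 → root; f(1) = 2; f(2) = 0 → root.
f(0) = 0, so (u) divides f(u); f is reducible.

No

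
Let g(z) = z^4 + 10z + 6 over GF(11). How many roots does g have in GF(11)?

0

Evaluate at each of the 11 elements of GF(11):
g(0) = 6; g(1) = 6; g(2) = 9; g(3) = 7; g(4) = 5; g(5) = 10; g(6) = 9; g(7) = 2; g(8) = 2; g(9) = 2; g(10) = 8.
No element is a root.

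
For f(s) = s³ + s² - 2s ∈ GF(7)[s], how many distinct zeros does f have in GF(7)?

Evaluate at each of the 7 elements of GF(7):
f(0) = 0 → root; f(1) = 0 → root; f(2) = 1; f(3) = 2; f(4) = 2; f(5) = 0 → root; f(6) = 2.
Roots: {0, 1, 5}.

3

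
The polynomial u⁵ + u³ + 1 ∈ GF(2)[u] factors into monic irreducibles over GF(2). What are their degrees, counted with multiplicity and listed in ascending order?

Write h(u) = u⁵ + u³ + 1.
Roots in GF(2): h(0) = 1; h(1) = 1.
Complete factorization: h(u) = (u⁵ + u³ + 1).
Factor degrees with multiplicity: 5 = 5.

5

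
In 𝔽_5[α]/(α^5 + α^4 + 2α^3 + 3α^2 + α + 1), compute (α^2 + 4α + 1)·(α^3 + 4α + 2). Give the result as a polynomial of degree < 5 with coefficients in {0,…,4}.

Multiply in 𝔽_5[α]: (α^2 + 4α + 1)·(α^3 + 4α + 2) = α^5 + 4α^4 + 3α^2 + 2α + 2.
Reduce using α^5 ≡ 4α^4 + 3α^3 + 2α^2 + 4α + 4 (mod α^5 + α^4 + 2α^3 + 3α^2 + α + 1).
Reduced: 3α^4 + 3α^3 + α + 1.

3α^4 + 3α^3 + α + 1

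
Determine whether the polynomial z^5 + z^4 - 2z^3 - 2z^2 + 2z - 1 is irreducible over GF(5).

Yes

Write m(z) = z^5 + z^4 - 2z^3 - 2z^2 + 2z - 1.
Check for roots in GF(5): m(0) = 4; m(1) = 4; m(2) = 2; m(3) = 2; m(4) = 2.
No roots, so no linear factors.
Degree-2 irreducible divisors: test the 10 monic irreducibles of degree 2 over GF(5).
None of them divide m (all give nonzero remainder).
No irreducible factor of degree ≤ 2 exists, so m is irreducible over GF(5).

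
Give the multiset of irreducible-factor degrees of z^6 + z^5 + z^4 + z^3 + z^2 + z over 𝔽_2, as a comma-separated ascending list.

Write h(z) = z^6 + z^5 + z^4 + z^3 + z^2 + z.
Roots in 𝔽_2: h(0) = 0 → root; h(1) = 0 → root.
Linear factors from roots: (z), (z + 1).
Complete factorization: h(z) = (z)·(z + 1)·(z^2 + z + 1)^2.
Factor degrees with multiplicity: 1 + 1 + 2 + 2 = 6.

1, 1, 2, 2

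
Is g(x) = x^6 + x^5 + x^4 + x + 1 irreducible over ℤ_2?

Yes

Check for roots in ℤ_2: g(0) = 1; g(1) = 1.
No roots, so no linear factors.
Monic irreducibles of degree 2 over GF(2): x^2 + x + 1.
None of them divide g (all give nonzero remainder).
Monic irreducibles of degree 3 over GF(2): x^3 + x + 1, x^3 + x^2 + 1.
None of them divide g (all give nonzero remainder).
No irreducible factor of degree ≤ 3 exists, so g is irreducible over GF(2).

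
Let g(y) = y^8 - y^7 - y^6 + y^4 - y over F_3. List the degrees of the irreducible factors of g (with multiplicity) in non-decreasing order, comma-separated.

Roots in F_3: g(0) = 0 → root; g(1) = 2; g(2) = 0 → root.
Linear factors from roots: (y), (y + 1).
Complete factorization: g(y) = (y)·(y + 1)·(y^2 + y - 1)·(y^2 + 1)^2.
Factor degrees with multiplicity: 1 + 1 + 2 + 2 + 2 = 8.

1, 1, 2, 2, 2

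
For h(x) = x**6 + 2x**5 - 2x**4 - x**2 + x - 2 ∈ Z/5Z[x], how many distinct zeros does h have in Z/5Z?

Evaluate at each of the 5 elements of Z/5Z:
h(0) = 3; h(1) = 4; h(2) = 2; h(3) = 0 → root; h(4) = 3.
Roots: {3}.

1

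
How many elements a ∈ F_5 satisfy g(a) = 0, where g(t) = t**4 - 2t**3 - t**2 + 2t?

4

Evaluate at each of the 5 elements of F_5:
g(0) = 0 → root; g(1) = 0 → root; g(2) = 0 → root; g(3) = 4; g(4) = 0 → root.
Roots: {0, 1, 2, 4}.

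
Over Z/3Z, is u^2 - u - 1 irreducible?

Write h(u) = u^2 - u - 1.
Check for roots in Z/3Z: h(0) = 2; h(1) = 2; h(2) = 1.
No roots. A degree-2 polynomial over a field with no linear factor is irreducible.

Yes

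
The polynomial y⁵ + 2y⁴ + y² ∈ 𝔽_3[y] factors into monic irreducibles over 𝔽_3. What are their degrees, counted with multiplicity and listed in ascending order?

Write h(y) = y⁵ + 2y⁴ + y².
Roots in 𝔽_3: h(0) = 0 → root; h(1) = 1; h(2) = 2.
Linear factors from roots: (y).
Complete factorization: h(y) = (y)^2·(y³ + 2y² + 1).
Factor degrees with multiplicity: 1 + 1 + 3 = 5.

1, 1, 3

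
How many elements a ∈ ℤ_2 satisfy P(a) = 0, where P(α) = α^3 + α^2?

2

Evaluate at each of the 2 elements of ℤ_2:
P(0) = 0 → root; P(1) = 0 → root.
Roots: {0, 1}.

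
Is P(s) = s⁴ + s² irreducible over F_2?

No

Check for roots in F_2: P(0) = 0 → root; P(1) = 0 → root.
P(0) = 0, so (s) divides P(s); P is reducible.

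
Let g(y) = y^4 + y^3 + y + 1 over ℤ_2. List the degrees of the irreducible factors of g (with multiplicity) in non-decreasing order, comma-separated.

Roots in ℤ_2: g(0) = 1; g(1) = 0 → root.
Linear factors from roots: (y + 1).
Complete factorization: g(y) = (y + 1)^2·(y^2 + y + 1).
Factor degrees with multiplicity: 1 + 1 + 2 = 4.

1, 1, 2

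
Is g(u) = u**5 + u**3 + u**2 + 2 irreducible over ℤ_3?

Check for roots in ℤ_3: g(0) = 2; g(1) = 2; g(2) = 1.
No roots, so no linear factors.
Monic irreducibles of degree 2 over GF(3): u**2 + 1, u**2 + u + 2, u**2 + 2u + 2.
None of them divide g (all give nonzero remainder).
No irreducible factor of degree ≤ 2 exists, so g is irreducible over GF(3).

Yes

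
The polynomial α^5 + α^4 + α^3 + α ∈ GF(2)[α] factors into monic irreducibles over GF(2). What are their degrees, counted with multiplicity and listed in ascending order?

1, 1, 3

Write g(α) = α^5 + α^4 + α^3 + α.
Roots in GF(2): g(0) = 0 → root; g(1) = 0 → root.
Linear factors from roots: (α), (α + 1).
Complete factorization: g(α) = (α)·(α + 1)·(α^3 + α + 1).
Factor degrees with multiplicity: 1 + 1 + 3 = 5.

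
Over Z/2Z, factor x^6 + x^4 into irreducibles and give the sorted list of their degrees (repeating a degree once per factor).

1, 1, 1, 1, 1, 1

Write f(x) = x^6 + x^4.
Roots in Z/2Z: f(0) = 0 → root; f(1) = 0 → root.
Linear factors from roots: (x), (x + 1).
Complete factorization: f(x) = (x + 1)^2·(x)^4.
Factor degrees with multiplicity: 1 + 1 + 1 + 1 + 1 + 1 = 6.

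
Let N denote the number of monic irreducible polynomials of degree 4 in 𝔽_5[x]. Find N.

150

Gauss's count: N_{5}(4) = (1/4) Σ_{d|4} μ(4/d)·5^d.
Divisors of 4: 1, 2, 4; μ(4/d) for each: 0, -1, 1.
Σ = − 5^2 + 5^4 = 600.
N = 600/4 = 150.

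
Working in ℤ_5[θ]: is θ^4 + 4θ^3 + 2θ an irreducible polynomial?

No

Write g(θ) = θ^4 + 4θ^3 + 2θ.
Check for roots in ℤ_5: g(0) = 0 → root; g(1) = 2; g(2) = 2; g(3) = 0 → root; g(4) = 0 → root.
g(0) = 0, so (θ) divides g(θ); g is reducible.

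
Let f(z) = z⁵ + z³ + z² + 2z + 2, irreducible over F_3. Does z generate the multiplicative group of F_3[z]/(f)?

No

|GF(3^5)^×| = 3^5 − 1 = 242. Prime factorization: 242 = 2·11^2.
f is primitive ⇔ z has order 242 in GF(3)[z]/(f), i.e. z^(242/q) ≠ 1 for each prime q | 242.
z^(121) mod f = 1
z^(22) mod f = 2z + 1.
Since z^(121) = 1, the order of z divides 121 < 242; not primitive.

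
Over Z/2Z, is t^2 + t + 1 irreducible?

Write h(t) = t^2 + t + 1.
Check for roots in Z/2Z: h(0) = 1; h(1) = 1.
No roots. A degree-2 polynomial over a field with no linear factor is irreducible.

Yes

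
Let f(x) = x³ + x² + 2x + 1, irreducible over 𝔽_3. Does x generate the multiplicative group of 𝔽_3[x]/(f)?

Yes

|GF(3^3)^×| = 3^3 − 1 = 26. Prime factorization: 26 = 2·13.
f is primitive ⇔ x has order 26 in GF(3)[x]/(f), i.e. x^(26/q) ≠ 1 for each prime q | 26.
x^(13) mod f = 2.
x^(2) mod f = x².
None equal 1, so x has full order 26; f is primitive.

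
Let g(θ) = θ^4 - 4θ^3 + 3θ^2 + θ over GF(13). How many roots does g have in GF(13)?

4

Evaluate at each of the 13 elements of GF(13):
g(0) = 0 → root; g(1) = 1; g(2) = 11; g(3) = 3; g(4) = 0 → root; g(5) = 10; g(6) = 0 → root; g(7) = 0 → root; g(8) = 12; g(9) = 10; g(10) = 5; g(11) = 6; g(12) = 7.
Roots: {0, 4, 6, 7}.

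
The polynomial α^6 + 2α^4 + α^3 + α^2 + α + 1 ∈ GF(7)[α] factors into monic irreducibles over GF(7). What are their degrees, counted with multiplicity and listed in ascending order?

Write h(α) = α^6 + 2α^4 + α^3 + α^2 + α + 1.
Linear factors from roots: (α - 1), (α - 3), (α + 2).
Complete factorization: h(α) = (α + 2)·(α - 1)·(α - 3)^2·(α^2 - 2α - 2).
Factor degrees with multiplicity: 1 + 1 + 1 + 1 + 2 = 6.

1, 1, 1, 1, 2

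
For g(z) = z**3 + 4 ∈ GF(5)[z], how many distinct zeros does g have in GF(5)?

Evaluate at each of the 5 elements of GF(5):
g(0) = 4; g(1) = 0 → root; g(2) = 2; g(3) = 1; g(4) = 3.
Roots: {1}.

1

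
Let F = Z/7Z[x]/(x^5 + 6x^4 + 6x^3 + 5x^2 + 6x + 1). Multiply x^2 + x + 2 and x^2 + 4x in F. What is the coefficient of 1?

Multiply in Z/7Z[x]: (x^2 + x + 2)·(x^2 + 4x) = x^4 + 5x^3 + 6x^2 + x.
Reduced: x^4 + 5x^3 + 6x^2 + x.

0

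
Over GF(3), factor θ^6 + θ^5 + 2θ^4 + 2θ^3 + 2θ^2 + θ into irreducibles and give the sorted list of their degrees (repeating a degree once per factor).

Write g(θ) = θ^6 + θ^5 + 2θ^4 + 2θ^3 + 2θ^2 + θ.
Roots in GF(3): g(0) = 0 → root; g(1) = 0 → root; g(2) = 1.
Linear factors from roots: (θ), (θ + 2).
Complete factorization: g(θ) = (θ)·(θ + 2)^3·(θ^2 + θ + 2).
Factor degrees with multiplicity: 1 + 1 + 1 + 1 + 2 = 6.

1, 1, 1, 1, 2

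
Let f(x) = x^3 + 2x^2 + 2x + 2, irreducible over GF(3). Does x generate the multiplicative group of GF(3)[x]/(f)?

No

|GF(3^3)^×| = 3^3 − 1 = 26. Prime factorization: 26 = 2·13.
f is primitive ⇔ x has order 26 in GF(3)[x]/(f), i.e. x^(26/q) ≠ 1 for each prime q | 26.
x^(13) mod f = 1
x^(2) mod f = x^2.
Since x^(13) = 1, the order of x divides 13 < 26; not primitive.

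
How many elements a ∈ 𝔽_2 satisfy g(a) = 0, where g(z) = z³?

Evaluate at each of the 2 elements of 𝔽_2:
g(0) = 0 → root; g(1) = 1.
Roots: {0}.

1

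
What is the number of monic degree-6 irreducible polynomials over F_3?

116

The number of monic irreducibles of degree 6 over GF(3) is (1/6)·Σ_{d∣6} μ(6/d) 3^d.
Divisors of 6: 1, 2, 3, 6; μ(6/d) for each: 1, -1, -1, 1.
Σ = 3^1 − 3^2 − 3^3 + 3^6 = 696.
N = 696/6 = 116.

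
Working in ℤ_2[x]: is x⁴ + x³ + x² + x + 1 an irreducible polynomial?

Yes

Write g(x) = x⁴ + x³ + x² + x + 1.
Check for roots in ℤ_2: g(0) = 1; g(1) = 1.
No roots, so no linear factors.
Monic irreducibles of degree 2 over GF(2): x² + x + 1.
None of them divide g (all give nonzero remainder).
No irreducible factor of degree ≤ 2 exists, so g is irreducible over GF(2).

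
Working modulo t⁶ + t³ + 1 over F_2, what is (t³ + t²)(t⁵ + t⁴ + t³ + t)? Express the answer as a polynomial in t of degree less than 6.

Multiply in F_2[t]: (t³ + t²)·(t⁵ + t⁴ + t³ + t) = t⁸ + t⁵ + t⁴ + t³.
Reduce using t⁶ ≡ t³ + 1 (mod t⁶ + t³ + 1).
Reduced: t⁴ + t³ + t².

t^4 + t^3 + t^2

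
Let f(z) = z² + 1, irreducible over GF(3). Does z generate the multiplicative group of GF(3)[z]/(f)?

|GF(3^2)^×| = 3^2 − 1 = 8. Prime factorization: 8 = 2^3.
f is primitive ⇔ z has order 8 in GF(3)[z]/(f), i.e. z^(8/q) ≠ 1 for each prime q | 8.
z^(4) mod f = 1
Since z^(4) = 1, the order of z divides 4 < 8; not primitive.

No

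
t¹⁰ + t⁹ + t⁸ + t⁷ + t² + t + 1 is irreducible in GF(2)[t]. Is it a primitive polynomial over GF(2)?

Write f(t) = t¹⁰ + t⁹ + t⁸ + t⁷ + t² + t + 1.
|GF(2^10)^×| = 2^10 − 1 = 1023. Prime factorization: 1023 = 3·11·31.
f is primitive ⇔ t has order 1023 in GF(2)[t]/(f), i.e. t^(1023/q) ≠ 1 for each prime q | 1023.
t^(341) mod f = 1
t^(93) mod f = t⁸ + 1.
t^(33) mod f = t⁹ + t⁷ + 1.
Since t^(341) = 1, the order of t divides 341 < 1023; not primitive.

No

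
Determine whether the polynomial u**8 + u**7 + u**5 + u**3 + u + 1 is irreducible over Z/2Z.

Write f(u) = u**8 + u**7 + u**5 + u**3 + u + 1.
Check for roots in Z/2Z: f(0) = 1; f(1) = 0 → root.
f(1) = 0, so (u − 1) divides f(u); f is reducible.

No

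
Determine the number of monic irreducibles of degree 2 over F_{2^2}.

6

Gauss's count: N_{4}(2) = (1/2) Σ_{d|2} μ(2/d)·4^d.
Divisors of 2: 1, 2; μ(2/d) for each: -1, 1.
Σ = − 4^1 + 4^2 = 12.
N = 12/2 = 6.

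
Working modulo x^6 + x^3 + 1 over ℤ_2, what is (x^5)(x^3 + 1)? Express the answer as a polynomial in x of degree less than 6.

Multiply in ℤ_2[x]: (x^5)·(x^3 + 1) = x^8 + x^5.
Reduce using x^6 ≡ x^3 + 1 (mod x^6 + x^3 + 1).
Reduced: x^2.

x^2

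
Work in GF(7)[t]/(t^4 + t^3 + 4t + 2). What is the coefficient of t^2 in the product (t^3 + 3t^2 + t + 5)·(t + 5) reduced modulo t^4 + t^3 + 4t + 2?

2

Multiply in GF(7)[t]: (t^3 + 3t^2 + t + 5)·(t + 5) = t^4 + t^3 + 2t^2 + 3t + 4.
Reduce using t^4 ≡ 6t^3 + 3t + 5 (mod t^4 + t^3 + 4t + 2).
Reduced: 2t^2 + 6t + 2.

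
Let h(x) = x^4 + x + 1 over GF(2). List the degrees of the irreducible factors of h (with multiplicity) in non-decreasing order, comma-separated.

Roots in GF(2): h(0) = 1; h(1) = 1.
Complete factorization: h(x) = (x^4 + x + 1).
Factor degrees with multiplicity: 4 = 4.

4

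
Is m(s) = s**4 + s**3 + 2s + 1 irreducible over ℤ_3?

Check for roots in ℤ_3: m(0) = 1; m(1) = 2; m(2) = 2.
No roots, so no linear factors.
Monic irreducibles of degree 2 over GF(3): s**2 + 1, s**2 + s + 2, s**2 + 2s + 2.
None of them divide m (all give nonzero remainder).
No irreducible factor of degree ≤ 2 exists, so m is irreducible over GF(3).

Yes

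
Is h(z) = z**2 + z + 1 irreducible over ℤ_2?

Yes

Check for roots in ℤ_2: h(0) = 1; h(1) = 1.
No roots. A degree-2 polynomial over a field with no linear factor is irreducible.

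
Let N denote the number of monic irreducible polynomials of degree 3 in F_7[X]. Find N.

112

x^(7^3) − x is the product of all monic irreducibles of degree dividing 3; Möbius inversion gives N = (1/3) Σ μ(3/d)·7^d.
Divisors of 3: 1, 3; μ(3/d) for each: -1, 1.
Σ = − 7^1 + 7^3 = 336.
N = 336/3 = 112.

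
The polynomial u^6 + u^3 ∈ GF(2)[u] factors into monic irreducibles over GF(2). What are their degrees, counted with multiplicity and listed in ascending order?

Write g(u) = u^6 + u^3.
Roots in GF(2): g(0) = 0 → root; g(1) = 0 → root.
Linear factors from roots: (u), (u + 1).
Complete factorization: g(u) = (u + 1)·(u)^3·(u^2 + u + 1).
Factor degrees with multiplicity: 1 + 1 + 1 + 1 + 2 = 6.

1, 1, 1, 1, 2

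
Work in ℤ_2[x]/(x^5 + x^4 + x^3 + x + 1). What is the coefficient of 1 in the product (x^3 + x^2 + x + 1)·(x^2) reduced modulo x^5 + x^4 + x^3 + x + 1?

Multiply in ℤ_2[x]: (x^3 + x^2 + x + 1)·(x^2) = x^5 + x^4 + x^3 + x^2.
Reduce using x^5 ≡ x^4 + x^3 + x + 1 (mod x^5 + x^4 + x^3 + x + 1).
Reduced: x^2 + x + 1.

1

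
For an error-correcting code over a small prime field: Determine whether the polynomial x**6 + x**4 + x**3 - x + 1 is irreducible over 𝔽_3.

Write f(x) = x**6 + x**4 + x**3 - x + 1.
Check for roots in 𝔽_3: f(0) = 1; f(1) = 0 → root; f(2) = 0 → root.
f(1) = 0, so (x − 1) divides f(x); f is reducible.

No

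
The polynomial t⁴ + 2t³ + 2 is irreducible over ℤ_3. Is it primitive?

Yes

Write f(t) = t⁴ + 2t³ + 2.
|GF(3^4)^×| = 3^4 − 1 = 80. Prime factorization: 80 = 2^4·5.
f is primitive ⇔ t has order 80 in GF(3)[t]/(f), i.e. t^(80/q) ≠ 1 for each prime q | 80.
t^(40) mod f = 2.
t^(16) mod f = 2t² + t + 2.
None equal 1, so t has full order 80; f is primitive.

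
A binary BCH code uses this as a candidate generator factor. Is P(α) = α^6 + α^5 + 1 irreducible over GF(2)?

Yes

Check for roots in GF(2): P(0) = 1; P(1) = 1.
No roots, so no linear factors.
Monic irreducibles of degree 2 over GF(2): α^2 + α + 1.
None of them divide P (all give nonzero remainder).
Monic irreducibles of degree 3 over GF(2): α^3 + α + 1, α^3 + α^2 + 1.
None of them divide P (all give nonzero remainder).
No irreducible factor of degree ≤ 3 exists, so P is irreducible over GF(2).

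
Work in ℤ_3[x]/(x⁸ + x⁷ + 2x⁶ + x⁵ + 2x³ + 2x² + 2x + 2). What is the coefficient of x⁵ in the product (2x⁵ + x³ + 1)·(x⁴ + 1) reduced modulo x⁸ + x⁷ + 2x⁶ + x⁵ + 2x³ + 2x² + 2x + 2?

Multiply in ℤ_3[x]: (2x⁵ + x³ + 1)·(x⁴ + 1) = 2x⁹ + x⁷ + 2x⁵ + x⁴ + x³ + 1.
Reduce using x⁸ ≡ 2x⁷ + x⁶ + 2x⁵ + x³ + x² + x + 1 (mod x⁸ + x⁷ + 2x⁶ + x⁵ + 2x³ + 2x² + 2x + 2).
Reduced: 2x⁷ + 2x⁶ + x⁵ + x³ + 2.

1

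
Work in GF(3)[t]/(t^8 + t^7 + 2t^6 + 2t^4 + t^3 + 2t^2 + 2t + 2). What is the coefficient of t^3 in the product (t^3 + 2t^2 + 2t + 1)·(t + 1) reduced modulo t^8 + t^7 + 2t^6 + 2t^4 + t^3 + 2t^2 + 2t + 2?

0

Multiply in GF(3)[t]: (t^3 + 2t^2 + 2t + 1)·(t + 1) = t^4 + t^2 + 1.
Reduced: t^4 + t^2 + 1.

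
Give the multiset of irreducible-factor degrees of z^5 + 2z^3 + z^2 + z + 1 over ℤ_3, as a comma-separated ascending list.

1, 2, 2

Write g(z) = z^5 + 2z^3 + z^2 + z + 1.
Roots in ℤ_3: g(0) = 1; g(1) = 0 → root; g(2) = 1.
Linear factors from roots: (z + 2).
Complete factorization: g(z) = (z + 2)·(z^2 + 1)·(z^2 + z + 2).
Factor degrees with multiplicity: 1 + 2 + 2 = 5.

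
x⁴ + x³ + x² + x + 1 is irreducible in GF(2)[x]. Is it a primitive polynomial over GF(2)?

No

Write f(x) = x⁴ + x³ + x² + x + 1.
|GF(2^4)^×| = 2^4 − 1 = 15. Prime factorization: 15 = 3·5.
f is primitive ⇔ x has order 15 in GF(2)[x]/(f), i.e. x^(15/q) ≠ 1 for each prime q | 15.
x^(5) mod f = 1
x^(3) mod f = x³.
Since x^(5) = 1, the order of x divides 5 < 15; not primitive.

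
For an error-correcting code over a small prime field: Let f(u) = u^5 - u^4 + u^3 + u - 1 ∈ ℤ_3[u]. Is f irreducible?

Check for roots in ℤ_3: f(0) = 2; f(1) = 1; f(2) = 1.
No roots, so no linear factors.
Monic irreducibles of degree 2 over GF(3): u^2 + 1, u^2 + u - 1, u^2 - u - 1.
None of them divide f (all give nonzero remainder).
No irreducible factor of degree ≤ 2 exists, so f is irreducible over GF(3).

Yes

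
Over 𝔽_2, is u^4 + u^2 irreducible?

No

Write f(u) = u^4 + u^2.
Check for roots in 𝔽_2: f(0) = 0 → root; f(1) = 0 → root.
f(0) = 0, so (u) divides f(u); f is reducible.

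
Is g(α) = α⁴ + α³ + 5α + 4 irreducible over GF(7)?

Check for roots in GF(7): g(0) = 4; g(1) = 4; g(2) = 3; g(3) = 1; g(4) = 1; g(5) = 2; g(6) = 6.
No roots, so no linear factors.
Degree-2 irreducible divisors: test the 21 monic irreducibles of degree 2 over GF(7).
None of them divide g (all give nonzero remainder).
No irreducible factor of degree ≤ 2 exists, so g is irreducible over GF(7).

Yes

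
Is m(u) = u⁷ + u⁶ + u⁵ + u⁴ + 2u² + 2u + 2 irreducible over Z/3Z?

Check for roots in Z/3Z: m(0) = 2; m(1) = 1; m(2) = 2.
No roots, so no linear factors.
Monic irreducibles of degree 2 over GF(3): u² + 1, u² + u + 2, u² + 2u + 2.
None of them divide m (all give nonzero remainder).
Degree-3 irreducible divisors: test the 8 monic irreducibles of degree 3 over GF(3).
None of them divide m (all give nonzero remainder).
No irreducible factor of degree ≤ 3 exists, so m is irreducible over GF(3).

Yes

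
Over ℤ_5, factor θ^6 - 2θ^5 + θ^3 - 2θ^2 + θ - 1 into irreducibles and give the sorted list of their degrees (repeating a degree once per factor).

2, 4

Write g(θ) = θ^6 - 2θ^5 + θ^3 - 2θ^2 + θ - 1.
Roots in ℤ_5: g(0) = 4; g(1) = 3; g(2) = 1; g(3) = 4; g(4) = 3.
Complete factorization: g(θ) = (θ^2 + θ + 1)·(θ^4 + 2θ^3 + 2θ^2 + 2θ - 1).
Factor degrees with multiplicity: 2 + 4 = 6.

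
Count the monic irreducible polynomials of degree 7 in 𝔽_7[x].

Gauss's count: N_{7}(7) = (1/7) Σ_{d|7} μ(7/d)·7^d.
Divisors of 7: 1, 7; μ(7/d) for each: -1, 1.
Σ = − 7^1 + 7^7 = 823536.
N = 823536/7 = 117648.

117648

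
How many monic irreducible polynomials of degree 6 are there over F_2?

x^(2^6) − x is the product of all monic irreducibles of degree dividing 6; Möbius inversion gives N = (1/6) Σ μ(6/d)·2^d.
Divisors of 6: 1, 2, 3, 6; μ(6/d) for each: 1, -1, -1, 1.
Σ = 2^1 − 2^2 − 2^3 + 2^6 = 54.
N = 54/6 = 9.

9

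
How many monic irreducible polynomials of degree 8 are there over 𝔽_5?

The number of monic irreducibles of degree 8 over GF(5) is (1/8)·Σ_{d∣8} μ(8/d) 5^d.
Divisors of 8: 1, 2, 4, 8; μ(8/d) for each: 0, 0, -1, 1.
Σ = − 5^4 + 5^8 = 390000.
N = 390000/8 = 48750.

48750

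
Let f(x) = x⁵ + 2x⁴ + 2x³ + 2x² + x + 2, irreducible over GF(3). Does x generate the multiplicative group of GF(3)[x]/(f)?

No

|GF(3^5)^×| = 3^5 − 1 = 242. Prime factorization: 242 = 2·11^2.
f is primitive ⇔ x has order 242 in GF(3)[x]/(f), i.e. x^(242/q) ≠ 1 for each prime q | 242.
x^(121) mod f = 1
x^(22) mod f = x⁴ + x² + 2x.
Since x^(121) = 1, the order of x divides 121 < 242; not primitive.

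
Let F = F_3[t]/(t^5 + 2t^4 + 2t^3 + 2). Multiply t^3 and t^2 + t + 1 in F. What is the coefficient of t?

Multiply in F_3[t]: (t^3)·(t^2 + t + 1) = t^5 + t^4 + t^3.
Reduce using t^5 ≡ t^4 + t^3 + 1 (mod t^5 + 2t^4 + 2t^3 + 2).
Reduced: 2t^4 + 2t^3 + 1.

0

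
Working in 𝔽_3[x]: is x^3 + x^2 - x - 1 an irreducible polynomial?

Write f(x) = x^3 + x^2 - x - 1.
Check for roots in 𝔽_3: f(0) = 2; f(1) = 0 → root; f(2) = 0 → root.
f(1) = 0, so (x − 1) divides f(x); f is reducible.

No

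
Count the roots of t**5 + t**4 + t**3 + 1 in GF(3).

Write g(t) = t**5 + t**4 + t**3 + 1.
Evaluate at each of the 3 elements of GF(3):
g(0) = 1; g(1) = 1; g(2) = 0 → root.
Roots: {2}.

1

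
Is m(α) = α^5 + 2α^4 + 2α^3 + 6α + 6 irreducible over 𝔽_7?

No

Check for roots in 𝔽_7: m(0) = 6; m(1) = 3; m(2) = 0 → root; m(3) = 0 → root; m(4) = 0 → root; m(5) = 6; m(6) = 6.
m(2) = 0, so (α − 2) divides m(α); m is reducible.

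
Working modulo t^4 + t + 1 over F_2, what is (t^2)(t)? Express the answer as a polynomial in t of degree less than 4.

t^3

Multiply in F_2[t]: (t^2)·(t) = t^3.
Reduced: t^3.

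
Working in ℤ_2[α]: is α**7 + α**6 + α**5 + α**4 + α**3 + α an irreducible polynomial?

Write f(α) = α**7 + α**6 + α**5 + α**4 + α**3 + α.
Check for roots in ℤ_2: f(0) = 0 → root; f(1) = 0 → root.
f(0) = 0, so (α) divides f(α); f is reducible.

No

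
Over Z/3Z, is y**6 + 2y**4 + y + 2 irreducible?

No

Write f(y) = y**6 + 2y**4 + y + 2.
Check for roots in Z/3Z: f(0) = 2; f(1) = 0 → root; f(2) = 1.
f(1) = 0, so (y − 1) divides f(y); f is reducible.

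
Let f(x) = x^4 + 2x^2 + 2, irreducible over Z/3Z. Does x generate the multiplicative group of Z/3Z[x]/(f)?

|GF(3^4)^×| = 3^4 − 1 = 80. Prime factorization: 80 = 2^4·5.
f is primitive ⇔ x has order 80 in GF(3)[x]/(f), i.e. x^(80/q) ≠ 1 for each prime q | 80.
x^(40) mod f = 2.
x^(16) mod f = 1
Since x^(16) = 1, the order of x divides 16 < 80; not primitive.

No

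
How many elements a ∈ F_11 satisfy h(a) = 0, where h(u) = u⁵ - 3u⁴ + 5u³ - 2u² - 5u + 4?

3

Evaluate at each of the 11 elements of F_11:
h(0) = 4; h(1) = 0 → root; h(2) = 10; h(3) = 7; h(4) = 0 → root; h(5) = 0 → root; h(6) = 8; h(7) = 3; h(8) = 7; h(9) = 7; h(10) = 9.
Roots: {1, 4, 5}.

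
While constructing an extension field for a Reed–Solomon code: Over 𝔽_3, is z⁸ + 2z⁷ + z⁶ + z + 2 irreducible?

Write g(z) = z⁸ + 2z⁷ + z⁶ + z + 2.
Check for roots in 𝔽_3: g(0) = 2; g(1) = 1; g(2) = 1.
No roots, so no linear factors.
Monic irreducibles of degree 2 over GF(3): z² + 1, z² + z + 2, z² + 2z + 2.
None of them divide g (all give nonzero remainder).
Degree-3 irreducible divisors: test the 8 monic irreducibles of degree 3 over GF(3).
None of them divide g (all give nonzero remainder).
Degree-4 irreducible divisors: test the 18 monic irreducibles of degree 4 over GF(3).
None of them divide g (all give nonzero remainder).
No irreducible factor of degree ≤ 4 exists, so g is irreducible over GF(3).

Yes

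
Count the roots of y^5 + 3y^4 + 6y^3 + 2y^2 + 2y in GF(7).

5

Write h(y) = y^5 + 3y^4 + 6y^3 + 2y^2 + 2y.
Evaluate at each of the 7 elements of GF(7):
h(0) = 0 → root; h(1) = 0 → root; h(2) = 0 → root; h(3) = 0 → root; h(4) = 4; h(5) = 0 → root; h(6) = 3.
Roots: {0, 1, 2, 3, 5}.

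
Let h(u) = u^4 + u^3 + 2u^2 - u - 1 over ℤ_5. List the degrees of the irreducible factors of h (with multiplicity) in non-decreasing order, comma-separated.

4

Roots in ℤ_5: h(0) = 4; h(1) = 2; h(2) = 4; h(3) = 2; h(4) = 2.
Complete factorization: h(u) = (u^4 + u^3 + 2u^2 - u - 1).
Factor degrees with multiplicity: 4 = 4.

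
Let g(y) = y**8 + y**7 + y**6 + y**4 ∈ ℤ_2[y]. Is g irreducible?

Check for roots in ℤ_2: g(0) = 0 → root; g(1) = 0 → root.
g(0) = 0, so (y) divides g(y); g is reducible.

No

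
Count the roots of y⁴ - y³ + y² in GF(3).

Write f(y) = y⁴ - y³ + y².
Evaluate at each of the 3 elements of GF(3):
f(0) = 0 → root; f(1) = 1; f(2) = 0 → root.
Roots: {0, 2}.

2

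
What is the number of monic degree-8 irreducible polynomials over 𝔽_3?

x^(3^8) − x is the product of all monic irreducibles of degree dividing 8; Möbius inversion gives N = (1/8) Σ μ(8/d)·3^d.
Divisors of 8: 1, 2, 4, 8; μ(8/d) for each: 0, 0, -1, 1.
Σ = − 3^4 + 3^8 = 6480.
N = 6480/8 = 810.

810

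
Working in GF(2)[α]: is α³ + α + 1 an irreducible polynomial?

Yes

Write f(α) = α³ + α + 1.
Check for roots in GF(2): f(0) = 1; f(1) = 1.
No roots. A degree-3 polynomial over a field with no linear factor is irreducible.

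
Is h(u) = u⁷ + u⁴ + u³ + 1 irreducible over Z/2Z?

Check for roots in Z/2Z: h(0) = 1; h(1) = 0 → root.
h(1) = 0, so (u − 1) divides h(u); h is reducible.

No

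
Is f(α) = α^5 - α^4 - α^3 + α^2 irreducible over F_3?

No

Check for roots in F_3: f(0) = 0 → root; f(1) = 0 → root; f(2) = 0 → root.
f(0) = 0, so (α) divides f(α); f is reducible.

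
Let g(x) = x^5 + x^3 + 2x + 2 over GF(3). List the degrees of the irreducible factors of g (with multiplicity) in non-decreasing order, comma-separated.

Roots in GF(3): g(0) = 2; g(1) = 0 → root; g(2) = 1.
Linear factors from roots: (x + 2).
Complete factorization: g(x) = (x + 2)·(x^2 + 2x + 2)^2.
Factor degrees with multiplicity: 1 + 2 + 2 = 5.

1, 2, 2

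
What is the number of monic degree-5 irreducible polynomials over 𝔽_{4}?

204

Gauss's count: N_{4}(5) = (1/5) Σ_{d|5} μ(5/d)·4^d.
Divisors of 5: 1, 5; μ(5/d) for each: -1, 1.
Σ = − 4^1 + 4^5 = 1020.
N = 1020/5 = 204.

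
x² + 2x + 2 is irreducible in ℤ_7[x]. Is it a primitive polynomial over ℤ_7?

Write f(x) = x² + 2x + 2.
|GF(7^2)^×| = 7^2 − 1 = 48. Prime factorization: 48 = 2^4·3.
f is primitive ⇔ x has order 48 in GF(7)[x]/(f), i.e. x^(48/q) ≠ 1 for each prime q | 48.
x^(24) mod f = 1
x^(16) mod f = 4.
Since x^(24) = 1, the order of x divides 24 < 48; not primitive.

No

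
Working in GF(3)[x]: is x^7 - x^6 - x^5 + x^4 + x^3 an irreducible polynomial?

Write g(x) = x^7 - x^6 - x^5 + x^4 + x^3.
Check for roots in GF(3): g(0) = 0 → root; g(1) = 1; g(2) = 2.
g(0) = 0, so (x) divides g(x); g is reducible.

No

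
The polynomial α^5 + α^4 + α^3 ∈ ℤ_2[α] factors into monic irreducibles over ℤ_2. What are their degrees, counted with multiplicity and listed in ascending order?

Write g(α) = α^5 + α^4 + α^3.
Roots in ℤ_2: g(0) = 0 → root; g(1) = 1.
Linear factors from roots: (α).
Complete factorization: g(α) = (α)^3·(α^2 + α + 1).
Factor degrees with multiplicity: 1 + 1 + 1 + 2 = 5.

1, 1, 1, 2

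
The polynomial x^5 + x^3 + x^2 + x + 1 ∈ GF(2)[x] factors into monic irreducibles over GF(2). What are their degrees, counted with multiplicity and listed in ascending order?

Write h(x) = x^5 + x^3 + x^2 + x + 1.
Roots in GF(2): h(0) = 1; h(1) = 1.
Complete factorization: h(x) = (x^5 + x^3 + x^2 + x + 1).
Factor degrees with multiplicity: 5 = 5.

5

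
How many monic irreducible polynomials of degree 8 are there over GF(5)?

48750

x^(5^8) − x is the product of all monic irreducibles of degree dividing 8; Möbius inversion gives N = (1/8) Σ μ(8/d)·5^d.
Divisors of 8: 1, 2, 4, 8; μ(8/d) for each: 0, 0, -1, 1.
Σ = − 5^4 + 5^8 = 390000.
N = 390000/8 = 48750.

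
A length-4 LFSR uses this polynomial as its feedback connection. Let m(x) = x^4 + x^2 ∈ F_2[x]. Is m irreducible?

Check for roots in F_2: m(0) = 0 → root; m(1) = 0 → root.
m(0) = 0, so (x) divides m(x); m is reducible.

No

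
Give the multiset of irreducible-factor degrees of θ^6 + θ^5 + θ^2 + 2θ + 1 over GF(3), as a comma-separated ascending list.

1, 1, 1, 3

Write g(θ) = θ^6 + θ^5 + θ^2 + 2θ + 1.
Roots in GF(3): g(0) = 1; g(1) = 0 → root; g(2) = 0 → root.
Linear factors from roots: (θ + 2), (θ + 1).
Complete factorization: g(θ) = (θ + 1)·(θ + 2)^2·(θ^3 + 2θ^2 + 1).
Factor degrees with multiplicity: 1 + 1 + 1 + 3 = 6.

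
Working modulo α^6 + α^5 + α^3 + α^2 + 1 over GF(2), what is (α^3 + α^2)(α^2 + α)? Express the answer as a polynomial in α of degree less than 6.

α^5 + α^3

Multiply in GF(2)[α]: (α^3 + α^2)·(α^2 + α) = α^5 + α^3.
Reduced: α^5 + α^3.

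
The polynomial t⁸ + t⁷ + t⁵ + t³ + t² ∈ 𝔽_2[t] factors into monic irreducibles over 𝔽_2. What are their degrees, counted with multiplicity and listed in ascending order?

Write h(t) = t⁸ + t⁷ + t⁵ + t³ + t².
Roots in 𝔽_2: h(0) = 0 → root; h(1) = 1.
Linear factors from roots: (t).
Complete factorization: h(t) = (t)^2·(t² + t + 1)^3.
Factor degrees with multiplicity: 1 + 1 + 2 + 2 + 2 = 8.

1, 1, 2, 2, 2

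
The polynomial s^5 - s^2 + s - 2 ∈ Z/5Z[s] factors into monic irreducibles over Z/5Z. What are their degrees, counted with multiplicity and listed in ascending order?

Write f(s) = s^5 - s^2 + s - 2.
Roots in Z/5Z: f(0) = 3; f(1) = 4; f(2) = 3; f(3) = 0 → root; f(4) = 0 → root.
Linear factors from roots: (s + 2), (s + 1).
Complete factorization: f(s) = (s + 1)·(s + 2)^2·(s^2 + 2).
Factor degrees with multiplicity: 1 + 1 + 1 + 2 = 5.

1, 1, 1, 2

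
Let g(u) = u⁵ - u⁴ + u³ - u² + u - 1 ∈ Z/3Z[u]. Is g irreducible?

No

Check for roots in Z/3Z: g(0) = 2; g(1) = 0 → root; g(2) = 0 → root.
g(1) = 0, so (u − 1) divides g(u); g is reducible.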